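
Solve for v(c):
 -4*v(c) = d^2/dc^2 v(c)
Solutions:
 v(c) = C1*sin(2*c) + C2*cos(2*c)


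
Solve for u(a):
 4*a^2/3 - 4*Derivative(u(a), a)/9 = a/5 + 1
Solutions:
 u(a) = C1 + a^3 - 9*a^2/40 - 9*a/4


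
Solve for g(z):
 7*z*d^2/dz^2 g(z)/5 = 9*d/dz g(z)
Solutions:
 g(z) = C1 + C2*z^(52/7)


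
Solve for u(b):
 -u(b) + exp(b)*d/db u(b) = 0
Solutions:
 u(b) = C1*exp(-exp(-b))


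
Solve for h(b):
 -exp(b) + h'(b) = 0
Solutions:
 h(b) = C1 + exp(b)


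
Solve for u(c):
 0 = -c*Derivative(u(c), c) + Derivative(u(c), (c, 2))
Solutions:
 u(c) = C1 + C2*erfi(sqrt(2)*c/2)


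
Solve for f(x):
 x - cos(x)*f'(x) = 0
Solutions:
 f(x) = C1 + Integral(x/cos(x), x)


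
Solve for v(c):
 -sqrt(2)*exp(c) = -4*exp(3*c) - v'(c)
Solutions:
 v(c) = C1 - 4*exp(3*c)/3 + sqrt(2)*exp(c)


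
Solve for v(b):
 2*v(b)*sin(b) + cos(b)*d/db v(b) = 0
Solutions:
 v(b) = C1*cos(b)^2


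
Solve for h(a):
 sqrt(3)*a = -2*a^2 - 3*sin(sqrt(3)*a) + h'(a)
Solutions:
 h(a) = C1 + 2*a^3/3 + sqrt(3)*a^2/2 - sqrt(3)*cos(sqrt(3)*a)


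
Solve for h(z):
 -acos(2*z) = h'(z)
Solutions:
 h(z) = C1 - z*acos(2*z) + sqrt(1 - 4*z^2)/2


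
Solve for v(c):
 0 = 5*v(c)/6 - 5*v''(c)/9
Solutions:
 v(c) = C1*exp(-sqrt(6)*c/2) + C2*exp(sqrt(6)*c/2)


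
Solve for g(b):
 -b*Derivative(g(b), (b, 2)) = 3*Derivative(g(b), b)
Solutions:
 g(b) = C1 + C2/b^2


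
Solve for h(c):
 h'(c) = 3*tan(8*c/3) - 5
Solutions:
 h(c) = C1 - 5*c - 9*log(cos(8*c/3))/8


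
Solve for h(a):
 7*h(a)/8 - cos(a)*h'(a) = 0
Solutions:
 h(a) = C1*(sin(a) + 1)^(7/16)/(sin(a) - 1)^(7/16)


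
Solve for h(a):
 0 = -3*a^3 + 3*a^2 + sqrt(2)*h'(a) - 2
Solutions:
 h(a) = C1 + 3*sqrt(2)*a^4/8 - sqrt(2)*a^3/2 + sqrt(2)*a


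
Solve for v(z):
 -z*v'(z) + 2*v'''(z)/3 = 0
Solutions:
 v(z) = C1 + Integral(C2*airyai(2^(2/3)*3^(1/3)*z/2) + C3*airybi(2^(2/3)*3^(1/3)*z/2), z)


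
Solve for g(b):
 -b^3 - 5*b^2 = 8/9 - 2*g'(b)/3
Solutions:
 g(b) = C1 + 3*b^4/8 + 5*b^3/2 + 4*b/3


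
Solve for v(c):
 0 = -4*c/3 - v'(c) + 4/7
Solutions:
 v(c) = C1 - 2*c^2/3 + 4*c/7


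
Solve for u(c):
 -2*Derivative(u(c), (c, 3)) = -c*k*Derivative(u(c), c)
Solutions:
 u(c) = C1 + Integral(C2*airyai(2^(2/3)*c*k^(1/3)/2) + C3*airybi(2^(2/3)*c*k^(1/3)/2), c)


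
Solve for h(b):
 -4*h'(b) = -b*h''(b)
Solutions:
 h(b) = C1 + C2*b^5


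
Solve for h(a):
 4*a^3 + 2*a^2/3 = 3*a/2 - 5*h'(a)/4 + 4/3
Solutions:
 h(a) = C1 - 4*a^4/5 - 8*a^3/45 + 3*a^2/5 + 16*a/15


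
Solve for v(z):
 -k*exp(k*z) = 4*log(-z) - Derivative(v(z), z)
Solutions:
 v(z) = C1 + 4*z*log(-z) - 4*z + exp(k*z)


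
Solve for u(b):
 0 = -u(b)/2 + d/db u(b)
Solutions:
 u(b) = C1*exp(b/2)


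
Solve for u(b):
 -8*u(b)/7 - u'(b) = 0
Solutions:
 u(b) = C1*exp(-8*b/7)


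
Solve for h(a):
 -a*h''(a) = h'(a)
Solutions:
 h(a) = C1 + C2*log(a)


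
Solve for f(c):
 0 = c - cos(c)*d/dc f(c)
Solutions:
 f(c) = C1 + Integral(c/cos(c), c)


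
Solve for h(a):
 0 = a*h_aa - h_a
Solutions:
 h(a) = C1 + C2*a^2


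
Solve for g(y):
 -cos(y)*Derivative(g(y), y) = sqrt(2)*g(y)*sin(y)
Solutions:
 g(y) = C1*cos(y)^(sqrt(2))


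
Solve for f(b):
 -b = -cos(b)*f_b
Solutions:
 f(b) = C1 + Integral(b/cos(b), b)


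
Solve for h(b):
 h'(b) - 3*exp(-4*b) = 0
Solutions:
 h(b) = C1 - 3*exp(-4*b)/4


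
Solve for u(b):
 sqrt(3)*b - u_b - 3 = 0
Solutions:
 u(b) = C1 + sqrt(3)*b^2/2 - 3*b


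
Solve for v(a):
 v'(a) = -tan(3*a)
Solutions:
 v(a) = C1 + log(cos(3*a))/3


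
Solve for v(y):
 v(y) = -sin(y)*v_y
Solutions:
 v(y) = C1*sqrt(cos(y) + 1)/sqrt(cos(y) - 1)


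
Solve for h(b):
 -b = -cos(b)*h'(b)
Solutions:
 h(b) = C1 + Integral(b/cos(b), b)


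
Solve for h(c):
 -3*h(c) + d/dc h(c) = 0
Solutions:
 h(c) = C1*exp(3*c)


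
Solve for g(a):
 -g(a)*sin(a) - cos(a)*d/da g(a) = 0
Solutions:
 g(a) = C1*cos(a)


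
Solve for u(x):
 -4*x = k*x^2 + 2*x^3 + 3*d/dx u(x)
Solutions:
 u(x) = C1 - k*x^3/9 - x^4/6 - 2*x^2/3


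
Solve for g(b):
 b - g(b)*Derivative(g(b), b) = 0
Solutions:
 g(b) = -sqrt(C1 + b^2)
 g(b) = sqrt(C1 + b^2)


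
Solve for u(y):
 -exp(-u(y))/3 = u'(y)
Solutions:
 u(y) = log(C1 - y/3)


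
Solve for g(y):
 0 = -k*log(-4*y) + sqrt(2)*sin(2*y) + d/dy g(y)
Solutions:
 g(y) = C1 + k*y*(log(-y) - 1) + 2*k*y*log(2) + sqrt(2)*cos(2*y)/2


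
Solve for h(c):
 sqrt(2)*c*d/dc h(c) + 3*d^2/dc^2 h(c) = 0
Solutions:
 h(c) = C1 + C2*erf(2^(3/4)*sqrt(3)*c/6)


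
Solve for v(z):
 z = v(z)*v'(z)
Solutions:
 v(z) = -sqrt(C1 + z^2)
 v(z) = sqrt(C1 + z^2)


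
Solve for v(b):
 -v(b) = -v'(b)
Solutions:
 v(b) = C1*exp(b)


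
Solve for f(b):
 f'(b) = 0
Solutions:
 f(b) = C1


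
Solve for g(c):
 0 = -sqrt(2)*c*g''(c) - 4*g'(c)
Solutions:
 g(c) = C1 + C2*c^(1 - 2*sqrt(2))


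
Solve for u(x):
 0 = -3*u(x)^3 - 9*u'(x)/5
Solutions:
 u(x) = -sqrt(6)*sqrt(-1/(C1 - 5*x))/2
 u(x) = sqrt(6)*sqrt(-1/(C1 - 5*x))/2


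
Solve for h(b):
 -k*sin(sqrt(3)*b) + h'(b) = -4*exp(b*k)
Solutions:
 h(b) = C1 - sqrt(3)*k*cos(sqrt(3)*b)/3 - 4*exp(b*k)/k


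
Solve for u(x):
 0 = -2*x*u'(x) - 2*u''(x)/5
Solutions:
 u(x) = C1 + C2*erf(sqrt(10)*x/2)


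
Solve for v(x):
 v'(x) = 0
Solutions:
 v(x) = C1


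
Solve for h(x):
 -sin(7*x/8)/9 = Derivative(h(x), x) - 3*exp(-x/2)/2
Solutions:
 h(x) = C1 + 8*cos(7*x/8)/63 - 3*exp(-x/2)


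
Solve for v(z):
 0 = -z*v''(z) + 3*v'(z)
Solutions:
 v(z) = C1 + C2*z^4


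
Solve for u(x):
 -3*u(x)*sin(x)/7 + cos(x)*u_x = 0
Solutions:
 u(x) = C1/cos(x)^(3/7)


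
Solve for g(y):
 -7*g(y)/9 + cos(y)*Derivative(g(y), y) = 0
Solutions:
 g(y) = C1*(sin(y) + 1)^(7/18)/(sin(y) - 1)^(7/18)


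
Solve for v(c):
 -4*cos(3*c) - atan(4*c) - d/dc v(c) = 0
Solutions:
 v(c) = C1 - c*atan(4*c) + log(16*c^2 + 1)/8 - 4*sin(3*c)/3


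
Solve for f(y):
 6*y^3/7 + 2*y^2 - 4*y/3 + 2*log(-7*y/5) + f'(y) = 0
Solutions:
 f(y) = C1 - 3*y^4/14 - 2*y^3/3 + 2*y^2/3 - 2*y*log(-y) + 2*y*(-log(7) + 1 + log(5))


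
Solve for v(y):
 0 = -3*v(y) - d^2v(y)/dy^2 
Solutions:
 v(y) = C1*sin(sqrt(3)*y) + C2*cos(sqrt(3)*y)


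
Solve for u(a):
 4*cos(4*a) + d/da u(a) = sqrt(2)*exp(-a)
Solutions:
 u(a) = C1 - sin(4*a) - sqrt(2)*exp(-a)


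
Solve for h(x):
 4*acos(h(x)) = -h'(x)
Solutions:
 Integral(1/acos(_y), (_y, h(x))) = C1 - 4*x


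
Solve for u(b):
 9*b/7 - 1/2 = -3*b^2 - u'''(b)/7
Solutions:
 u(b) = C1 + C2*b + C3*b^2 - 7*b^5/20 - 3*b^4/8 + 7*b^3/12


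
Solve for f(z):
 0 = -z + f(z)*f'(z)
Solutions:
 f(z) = -sqrt(C1 + z^2)
 f(z) = sqrt(C1 + z^2)


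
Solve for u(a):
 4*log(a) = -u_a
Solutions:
 u(a) = C1 - 4*a*log(a) + 4*a


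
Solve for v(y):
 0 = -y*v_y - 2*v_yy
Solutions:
 v(y) = C1 + C2*erf(y/2)


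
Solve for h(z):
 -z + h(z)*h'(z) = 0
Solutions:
 h(z) = -sqrt(C1 + z^2)
 h(z) = sqrt(C1 + z^2)


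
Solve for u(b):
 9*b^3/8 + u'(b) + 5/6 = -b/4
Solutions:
 u(b) = C1 - 9*b^4/32 - b^2/8 - 5*b/6


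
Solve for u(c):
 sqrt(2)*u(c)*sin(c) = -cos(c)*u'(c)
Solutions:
 u(c) = C1*cos(c)^(sqrt(2))


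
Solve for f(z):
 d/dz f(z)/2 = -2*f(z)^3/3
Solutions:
 f(z) = -sqrt(6)*sqrt(-1/(C1 - 4*z))/2
 f(z) = sqrt(6)*sqrt(-1/(C1 - 4*z))/2


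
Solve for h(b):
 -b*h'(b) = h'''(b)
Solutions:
 h(b) = C1 + Integral(C2*airyai(-b) + C3*airybi(-b), b)


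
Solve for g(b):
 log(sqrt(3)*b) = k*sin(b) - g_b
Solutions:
 g(b) = C1 - b*log(b) - b*log(3)/2 + b - k*cos(b)


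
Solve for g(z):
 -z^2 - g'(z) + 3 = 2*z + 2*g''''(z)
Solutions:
 g(z) = C1 + C4*exp(-2^(2/3)*z/2) - z^3/3 - z^2 + 3*z + (C2*sin(2^(2/3)*sqrt(3)*z/4) + C3*cos(2^(2/3)*sqrt(3)*z/4))*exp(2^(2/3)*z/4)


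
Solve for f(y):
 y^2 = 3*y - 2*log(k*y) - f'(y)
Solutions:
 f(y) = C1 - y^3/3 + 3*y^2/2 - 2*y*log(k*y) + 2*y


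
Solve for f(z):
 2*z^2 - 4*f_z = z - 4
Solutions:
 f(z) = C1 + z^3/6 - z^2/8 + z


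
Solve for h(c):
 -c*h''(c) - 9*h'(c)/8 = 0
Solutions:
 h(c) = C1 + C2/c^(1/8)


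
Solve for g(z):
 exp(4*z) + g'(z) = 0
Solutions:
 g(z) = C1 - exp(4*z)/4


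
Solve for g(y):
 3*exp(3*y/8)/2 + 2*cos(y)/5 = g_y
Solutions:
 g(y) = C1 + 4*exp(3*y/8) + 2*sin(y)/5


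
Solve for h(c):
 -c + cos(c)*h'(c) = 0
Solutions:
 h(c) = C1 + Integral(c/cos(c), c)


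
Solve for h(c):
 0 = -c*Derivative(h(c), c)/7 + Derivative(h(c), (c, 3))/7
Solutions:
 h(c) = C1 + Integral(C2*airyai(c) + C3*airybi(c), c)


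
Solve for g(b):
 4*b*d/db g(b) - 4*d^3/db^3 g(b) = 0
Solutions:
 g(b) = C1 + Integral(C2*airyai(b) + C3*airybi(b), b)


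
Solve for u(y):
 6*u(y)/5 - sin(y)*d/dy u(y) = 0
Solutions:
 u(y) = C1*(cos(y) - 1)^(3/5)/(cos(y) + 1)^(3/5)


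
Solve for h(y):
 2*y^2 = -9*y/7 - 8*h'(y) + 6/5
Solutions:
 h(y) = C1 - y^3/12 - 9*y^2/112 + 3*y/20


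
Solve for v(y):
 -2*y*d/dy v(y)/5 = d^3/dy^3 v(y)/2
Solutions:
 v(y) = C1 + Integral(C2*airyai(-10^(2/3)*y/5) + C3*airybi(-10^(2/3)*y/5), y)


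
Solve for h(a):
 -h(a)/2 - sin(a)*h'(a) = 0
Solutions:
 h(a) = C1*(cos(a) + 1)^(1/4)/(cos(a) - 1)^(1/4)


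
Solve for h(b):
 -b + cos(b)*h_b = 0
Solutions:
 h(b) = C1 + Integral(b/cos(b), b)


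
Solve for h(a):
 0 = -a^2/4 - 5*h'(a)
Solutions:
 h(a) = C1 - a^3/60


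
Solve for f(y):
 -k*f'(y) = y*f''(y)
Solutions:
 f(y) = C1 + y^(1 - re(k))*(C2*sin(log(y)*Abs(im(k))) + C3*cos(log(y)*im(k)))


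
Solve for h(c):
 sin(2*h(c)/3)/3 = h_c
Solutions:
 -c/3 + 3*log(cos(2*h(c)/3) - 1)/4 - 3*log(cos(2*h(c)/3) + 1)/4 = C1


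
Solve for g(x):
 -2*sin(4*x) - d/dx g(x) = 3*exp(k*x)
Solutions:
 g(x) = C1 + cos(4*x)/2 - 3*exp(k*x)/k


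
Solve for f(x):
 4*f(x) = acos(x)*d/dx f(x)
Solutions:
 f(x) = C1*exp(4*Integral(1/acos(x), x))


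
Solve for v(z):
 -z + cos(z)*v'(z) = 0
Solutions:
 v(z) = C1 + Integral(z/cos(z), z)


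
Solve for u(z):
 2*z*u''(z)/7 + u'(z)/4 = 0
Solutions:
 u(z) = C1 + C2*z^(1/8)


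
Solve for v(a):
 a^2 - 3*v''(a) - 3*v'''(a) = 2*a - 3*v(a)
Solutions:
 v(a) = C1*exp(-a*(2*2^(1/3)/(3*sqrt(69) + 25)^(1/3) + 4 + 2^(2/3)*(3*sqrt(69) + 25)^(1/3))/12)*sin(2^(1/3)*sqrt(3)*a*(-2^(1/3)*(3*sqrt(69) + 25)^(1/3) + 2/(3*sqrt(69) + 25)^(1/3))/12) + C2*exp(-a*(2*2^(1/3)/(3*sqrt(69) + 25)^(1/3) + 4 + 2^(2/3)*(3*sqrt(69) + 25)^(1/3))/12)*cos(2^(1/3)*sqrt(3)*a*(-2^(1/3)*(3*sqrt(69) + 25)^(1/3) + 2/(3*sqrt(69) + 25)^(1/3))/12) + C3*exp(a*(-2 + 2*2^(1/3)/(3*sqrt(69) + 25)^(1/3) + 2^(2/3)*(3*sqrt(69) + 25)^(1/3))/6) - a^2/3 + 2*a/3 - 2/3


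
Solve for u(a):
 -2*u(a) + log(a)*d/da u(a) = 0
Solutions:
 u(a) = C1*exp(2*li(a))


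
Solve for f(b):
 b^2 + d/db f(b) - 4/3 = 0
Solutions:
 f(b) = C1 - b^3/3 + 4*b/3


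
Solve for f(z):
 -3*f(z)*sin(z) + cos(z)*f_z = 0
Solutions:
 f(z) = C1/cos(z)^3


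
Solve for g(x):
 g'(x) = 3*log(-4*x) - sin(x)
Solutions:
 g(x) = C1 + 3*x*log(-x) - 3*x + 6*x*log(2) + cos(x)


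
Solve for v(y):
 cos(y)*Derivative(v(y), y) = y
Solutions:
 v(y) = C1 + Integral(y/cos(y), y)


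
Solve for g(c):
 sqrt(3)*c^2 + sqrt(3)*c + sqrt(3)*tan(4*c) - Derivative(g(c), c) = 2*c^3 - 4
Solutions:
 g(c) = C1 - c^4/2 + sqrt(3)*c^3/3 + sqrt(3)*c^2/2 + 4*c - sqrt(3)*log(cos(4*c))/4


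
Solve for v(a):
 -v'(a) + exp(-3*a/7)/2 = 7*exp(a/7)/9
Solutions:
 v(a) = C1 - 49*exp(a/7)/9 - 7*exp(-3*a/7)/6


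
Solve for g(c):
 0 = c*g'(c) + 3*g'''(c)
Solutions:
 g(c) = C1 + Integral(C2*airyai(-3^(2/3)*c/3) + C3*airybi(-3^(2/3)*c/3), c)


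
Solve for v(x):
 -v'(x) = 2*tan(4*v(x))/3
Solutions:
 v(x) = -asin(C1*exp(-8*x/3))/4 + pi/4
 v(x) = asin(C1*exp(-8*x/3))/4


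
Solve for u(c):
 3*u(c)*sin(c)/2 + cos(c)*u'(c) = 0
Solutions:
 u(c) = C1*cos(c)^(3/2)


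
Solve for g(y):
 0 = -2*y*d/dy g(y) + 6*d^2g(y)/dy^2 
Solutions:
 g(y) = C1 + C2*erfi(sqrt(6)*y/6)


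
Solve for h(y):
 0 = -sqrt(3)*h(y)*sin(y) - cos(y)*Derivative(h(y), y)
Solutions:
 h(y) = C1*cos(y)^(sqrt(3))


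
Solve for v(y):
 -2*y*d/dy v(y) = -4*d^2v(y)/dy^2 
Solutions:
 v(y) = C1 + C2*erfi(y/2)


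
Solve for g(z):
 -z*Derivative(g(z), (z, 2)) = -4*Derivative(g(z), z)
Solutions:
 g(z) = C1 + C2*z^5


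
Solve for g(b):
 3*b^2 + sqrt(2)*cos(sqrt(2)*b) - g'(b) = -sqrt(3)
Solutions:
 g(b) = C1 + b^3 + sqrt(3)*b + sin(sqrt(2)*b)


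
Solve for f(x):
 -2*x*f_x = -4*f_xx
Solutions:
 f(x) = C1 + C2*erfi(x/2)


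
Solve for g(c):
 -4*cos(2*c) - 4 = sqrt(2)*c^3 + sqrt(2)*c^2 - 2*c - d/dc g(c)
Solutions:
 g(c) = C1 + sqrt(2)*c^4/4 + sqrt(2)*c^3/3 - c^2 + 4*c + 4*sin(c)*cos(c)


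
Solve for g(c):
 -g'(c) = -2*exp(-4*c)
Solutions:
 g(c) = C1 - exp(-4*c)/2


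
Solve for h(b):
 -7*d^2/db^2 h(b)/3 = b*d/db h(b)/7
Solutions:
 h(b) = C1 + C2*erf(sqrt(6)*b/14)


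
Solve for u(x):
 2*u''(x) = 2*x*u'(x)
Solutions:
 u(x) = C1 + C2*erfi(sqrt(2)*x/2)


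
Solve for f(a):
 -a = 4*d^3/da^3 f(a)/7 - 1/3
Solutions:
 f(a) = C1 + C2*a + C3*a^2 - 7*a^4/96 + 7*a^3/72


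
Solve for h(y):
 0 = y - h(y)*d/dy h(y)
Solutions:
 h(y) = -sqrt(C1 + y^2)
 h(y) = sqrt(C1 + y^2)


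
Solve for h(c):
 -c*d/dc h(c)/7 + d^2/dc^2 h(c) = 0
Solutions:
 h(c) = C1 + C2*erfi(sqrt(14)*c/14)


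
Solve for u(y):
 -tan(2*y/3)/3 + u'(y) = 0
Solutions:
 u(y) = C1 - log(cos(2*y/3))/2


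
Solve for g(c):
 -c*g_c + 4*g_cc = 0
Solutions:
 g(c) = C1 + C2*erfi(sqrt(2)*c/4)


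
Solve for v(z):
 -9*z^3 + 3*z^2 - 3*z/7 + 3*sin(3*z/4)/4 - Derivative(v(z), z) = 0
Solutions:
 v(z) = C1 - 9*z^4/4 + z^3 - 3*z^2/14 - cos(3*z/4)


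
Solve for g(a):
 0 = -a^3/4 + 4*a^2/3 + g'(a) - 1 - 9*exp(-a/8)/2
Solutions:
 g(a) = C1 + a^4/16 - 4*a^3/9 + a - 36*exp(-a/8)


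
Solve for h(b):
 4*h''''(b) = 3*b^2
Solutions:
 h(b) = C1 + C2*b + C3*b^2 + C4*b^3 + b^6/480


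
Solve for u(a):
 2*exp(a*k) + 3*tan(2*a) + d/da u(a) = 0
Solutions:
 u(a) = C1 - 2*Piecewise((exp(a*k)/k, Ne(k, 0)), (a, True)) + 3*log(cos(2*a))/2


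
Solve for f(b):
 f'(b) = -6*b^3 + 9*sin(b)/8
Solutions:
 f(b) = C1 - 3*b^4/2 - 9*cos(b)/8


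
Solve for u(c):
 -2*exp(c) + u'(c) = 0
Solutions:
 u(c) = C1 + 2*exp(c)


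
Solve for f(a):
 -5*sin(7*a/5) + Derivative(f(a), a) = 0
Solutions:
 f(a) = C1 - 25*cos(7*a/5)/7


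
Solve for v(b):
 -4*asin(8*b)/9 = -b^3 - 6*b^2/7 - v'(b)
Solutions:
 v(b) = C1 - b^4/4 - 2*b^3/7 + 4*b*asin(8*b)/9 + sqrt(1 - 64*b^2)/18


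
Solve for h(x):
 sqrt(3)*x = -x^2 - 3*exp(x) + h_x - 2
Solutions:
 h(x) = C1 + x^3/3 + sqrt(3)*x^2/2 + 2*x + 3*exp(x)


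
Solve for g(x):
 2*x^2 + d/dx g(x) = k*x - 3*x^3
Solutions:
 g(x) = C1 + k*x^2/2 - 3*x^4/4 - 2*x^3/3


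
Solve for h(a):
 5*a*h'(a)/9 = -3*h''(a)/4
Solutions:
 h(a) = C1 + C2*erf(sqrt(30)*a/9)


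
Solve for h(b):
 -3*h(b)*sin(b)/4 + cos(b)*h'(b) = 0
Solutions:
 h(b) = C1/cos(b)^(3/4)


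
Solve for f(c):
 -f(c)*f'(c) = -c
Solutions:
 f(c) = -sqrt(C1 + c^2)
 f(c) = sqrt(C1 + c^2)


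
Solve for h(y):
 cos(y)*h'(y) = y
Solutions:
 h(y) = C1 + Integral(y/cos(y), y)


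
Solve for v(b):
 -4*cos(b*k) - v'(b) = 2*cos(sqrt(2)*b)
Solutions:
 v(b) = C1 - sqrt(2)*sin(sqrt(2)*b) - 4*sin(b*k)/k


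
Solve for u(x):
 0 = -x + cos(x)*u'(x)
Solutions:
 u(x) = C1 + Integral(x/cos(x), x)


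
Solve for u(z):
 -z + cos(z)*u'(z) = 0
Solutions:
 u(z) = C1 + Integral(z/cos(z), z)


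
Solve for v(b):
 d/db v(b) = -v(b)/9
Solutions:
 v(b) = C1*exp(-b/9)


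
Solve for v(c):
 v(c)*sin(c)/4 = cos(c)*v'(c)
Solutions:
 v(c) = C1/cos(c)^(1/4)


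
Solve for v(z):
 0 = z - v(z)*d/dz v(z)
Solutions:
 v(z) = -sqrt(C1 + z^2)
 v(z) = sqrt(C1 + z^2)


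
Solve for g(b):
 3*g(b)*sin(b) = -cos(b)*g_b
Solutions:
 g(b) = C1*cos(b)^3


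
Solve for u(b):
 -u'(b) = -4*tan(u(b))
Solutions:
 u(b) = pi - asin(C1*exp(4*b))
 u(b) = asin(C1*exp(4*b))


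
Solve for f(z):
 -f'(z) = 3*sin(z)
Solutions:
 f(z) = C1 + 3*cos(z)


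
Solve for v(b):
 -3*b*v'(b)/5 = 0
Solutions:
 v(b) = C1


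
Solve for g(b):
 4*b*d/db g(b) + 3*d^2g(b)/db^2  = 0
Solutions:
 g(b) = C1 + C2*erf(sqrt(6)*b/3)


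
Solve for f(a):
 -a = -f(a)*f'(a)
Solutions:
 f(a) = -sqrt(C1 + a^2)
 f(a) = sqrt(C1 + a^2)


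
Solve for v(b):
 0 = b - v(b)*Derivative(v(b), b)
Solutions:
 v(b) = -sqrt(C1 + b^2)
 v(b) = sqrt(C1 + b^2)


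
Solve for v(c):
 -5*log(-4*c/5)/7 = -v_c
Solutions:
 v(c) = C1 + 5*c*log(-c)/7 + 5*c*(-log(5) - 1 + 2*log(2))/7


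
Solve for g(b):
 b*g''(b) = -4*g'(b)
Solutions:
 g(b) = C1 + C2/b^3


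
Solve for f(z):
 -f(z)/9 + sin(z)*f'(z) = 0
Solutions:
 f(z) = C1*(cos(z) - 1)^(1/18)/(cos(z) + 1)^(1/18)


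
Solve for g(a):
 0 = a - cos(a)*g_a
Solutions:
 g(a) = C1 + Integral(a/cos(a), a)


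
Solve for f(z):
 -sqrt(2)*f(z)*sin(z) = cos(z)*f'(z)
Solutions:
 f(z) = C1*cos(z)^(sqrt(2))


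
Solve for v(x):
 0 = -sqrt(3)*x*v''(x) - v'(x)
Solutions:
 v(x) = C1 + C2*x^(1 - sqrt(3)/3)


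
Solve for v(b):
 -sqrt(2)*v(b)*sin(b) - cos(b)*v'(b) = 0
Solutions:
 v(b) = C1*cos(b)^(sqrt(2))


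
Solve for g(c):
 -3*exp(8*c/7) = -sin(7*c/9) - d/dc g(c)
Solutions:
 g(c) = C1 + 21*exp(8*c/7)/8 + 9*cos(7*c/9)/7


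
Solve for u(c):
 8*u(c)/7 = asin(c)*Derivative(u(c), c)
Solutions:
 u(c) = C1*exp(8*Integral(1/asin(c), c)/7)


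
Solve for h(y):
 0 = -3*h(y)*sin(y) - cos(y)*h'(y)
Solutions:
 h(y) = C1*cos(y)^3


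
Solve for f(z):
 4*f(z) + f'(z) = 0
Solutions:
 f(z) = C1*exp(-4*z)


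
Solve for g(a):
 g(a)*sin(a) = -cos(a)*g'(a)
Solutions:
 g(a) = C1*cos(a)


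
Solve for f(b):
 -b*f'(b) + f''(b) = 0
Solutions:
 f(b) = C1 + C2*erfi(sqrt(2)*b/2)


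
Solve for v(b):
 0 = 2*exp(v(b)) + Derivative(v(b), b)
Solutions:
 v(b) = log(1/(C1 + 2*b))


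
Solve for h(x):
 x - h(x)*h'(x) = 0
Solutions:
 h(x) = -sqrt(C1 + x^2)
 h(x) = sqrt(C1 + x^2)


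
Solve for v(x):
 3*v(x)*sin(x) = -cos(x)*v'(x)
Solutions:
 v(x) = C1*cos(x)^3


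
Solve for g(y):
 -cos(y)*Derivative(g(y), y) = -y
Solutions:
 g(y) = C1 + Integral(y/cos(y), y)


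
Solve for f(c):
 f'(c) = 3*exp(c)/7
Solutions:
 f(c) = C1 + 3*exp(c)/7


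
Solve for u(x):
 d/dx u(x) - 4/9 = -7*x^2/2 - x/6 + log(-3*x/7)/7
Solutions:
 u(x) = C1 - 7*x^3/6 - x^2/12 + x*log(-x)/7 + x*(-9*log(7) + 9*log(3) + 19)/63


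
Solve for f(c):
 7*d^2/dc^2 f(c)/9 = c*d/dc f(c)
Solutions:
 f(c) = C1 + C2*erfi(3*sqrt(14)*c/14)


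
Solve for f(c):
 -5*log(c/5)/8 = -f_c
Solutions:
 f(c) = C1 + 5*c*log(c)/8 - 5*c*log(5)/8 - 5*c/8


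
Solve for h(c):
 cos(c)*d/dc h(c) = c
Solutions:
 h(c) = C1 + Integral(c/cos(c), c)


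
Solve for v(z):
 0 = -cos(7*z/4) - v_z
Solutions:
 v(z) = C1 - 4*sin(7*z/4)/7


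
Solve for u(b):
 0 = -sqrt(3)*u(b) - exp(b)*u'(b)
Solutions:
 u(b) = C1*exp(sqrt(3)*exp(-b))


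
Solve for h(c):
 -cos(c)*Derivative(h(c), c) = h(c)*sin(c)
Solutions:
 h(c) = C1*cos(c)


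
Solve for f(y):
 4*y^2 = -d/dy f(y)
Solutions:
 f(y) = C1 - 4*y^3/3


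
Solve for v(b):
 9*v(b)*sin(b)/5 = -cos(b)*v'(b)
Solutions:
 v(b) = C1*cos(b)^(9/5)


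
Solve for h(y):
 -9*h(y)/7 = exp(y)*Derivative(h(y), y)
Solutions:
 h(y) = C1*exp(9*exp(-y)/7)


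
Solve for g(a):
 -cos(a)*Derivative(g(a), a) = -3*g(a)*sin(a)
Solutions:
 g(a) = C1/cos(a)^3


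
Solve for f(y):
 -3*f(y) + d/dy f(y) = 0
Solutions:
 f(y) = C1*exp(3*y)


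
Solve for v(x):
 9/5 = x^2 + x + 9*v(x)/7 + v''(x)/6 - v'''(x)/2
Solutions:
 v(x) = C1*exp(x*(-7^(2/3)*(405*sqrt(263) + 6568)^(1/3) - 7*7^(1/3)/(405*sqrt(263) + 6568)^(1/3) + 14)/126)*sin(sqrt(3)*7^(1/3)*x*(-7^(1/3)*(405*sqrt(263) + 6568)^(1/3) + 7/(405*sqrt(263) + 6568)^(1/3))/126) + C2*exp(x*(-7^(2/3)*(405*sqrt(263) + 6568)^(1/3) - 7*7^(1/3)/(405*sqrt(263) + 6568)^(1/3) + 14)/126)*cos(sqrt(3)*7^(1/3)*x*(-7^(1/3)*(405*sqrt(263) + 6568)^(1/3) + 7/(405*sqrt(263) + 6568)^(1/3))/126) + C3*exp(x*(7*7^(1/3)/(405*sqrt(263) + 6568)^(1/3) + 7 + 7^(2/3)*(405*sqrt(263) + 6568)^(1/3))/63) - 7*x^2/9 - 7*x/9 + 1946/1215


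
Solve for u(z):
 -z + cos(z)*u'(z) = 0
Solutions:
 u(z) = C1 + Integral(z/cos(z), z)


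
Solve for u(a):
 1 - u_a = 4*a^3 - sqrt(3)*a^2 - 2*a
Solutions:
 u(a) = C1 - a^4 + sqrt(3)*a^3/3 + a^2 + a


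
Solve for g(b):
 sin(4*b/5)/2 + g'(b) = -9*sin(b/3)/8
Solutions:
 g(b) = C1 + 27*cos(b/3)/8 + 5*cos(4*b/5)/8


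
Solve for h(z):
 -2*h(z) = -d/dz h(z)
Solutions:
 h(z) = C1*exp(2*z)


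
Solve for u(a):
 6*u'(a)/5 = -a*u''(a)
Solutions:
 u(a) = C1 + C2/a^(1/5)


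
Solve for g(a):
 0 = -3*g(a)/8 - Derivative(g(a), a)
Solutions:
 g(a) = C1*exp(-3*a/8)


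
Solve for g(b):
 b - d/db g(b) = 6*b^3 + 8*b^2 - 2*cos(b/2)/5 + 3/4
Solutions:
 g(b) = C1 - 3*b^4/2 - 8*b^3/3 + b^2/2 - 3*b/4 + 4*sin(b/2)/5


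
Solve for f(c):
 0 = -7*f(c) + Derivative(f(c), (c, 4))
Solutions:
 f(c) = C1*exp(-7^(1/4)*c) + C2*exp(7^(1/4)*c) + C3*sin(7^(1/4)*c) + C4*cos(7^(1/4)*c)


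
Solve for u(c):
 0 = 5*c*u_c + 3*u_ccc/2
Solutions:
 u(c) = C1 + Integral(C2*airyai(-10^(1/3)*3^(2/3)*c/3) + C3*airybi(-10^(1/3)*3^(2/3)*c/3), c)


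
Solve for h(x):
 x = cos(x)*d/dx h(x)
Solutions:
 h(x) = C1 + Integral(x/cos(x), x)


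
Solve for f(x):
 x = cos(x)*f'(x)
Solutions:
 f(x) = C1 + Integral(x/cos(x), x)


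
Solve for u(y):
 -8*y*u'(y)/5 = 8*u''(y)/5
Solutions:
 u(y) = C1 + C2*erf(sqrt(2)*y/2)


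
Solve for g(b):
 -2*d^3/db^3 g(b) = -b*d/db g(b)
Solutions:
 g(b) = C1 + Integral(C2*airyai(2^(2/3)*b/2) + C3*airybi(2^(2/3)*b/2), b)


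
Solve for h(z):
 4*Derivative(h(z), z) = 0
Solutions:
 h(z) = C1


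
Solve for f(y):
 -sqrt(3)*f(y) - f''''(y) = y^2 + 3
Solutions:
 f(y) = -sqrt(3)*y^2/3 + (C1*sin(sqrt(2)*3^(1/8)*y/2) + C2*cos(sqrt(2)*3^(1/8)*y/2))*exp(-sqrt(2)*3^(1/8)*y/2) + (C3*sin(sqrt(2)*3^(1/8)*y/2) + C4*cos(sqrt(2)*3^(1/8)*y/2))*exp(sqrt(2)*3^(1/8)*y/2) - sqrt(3)


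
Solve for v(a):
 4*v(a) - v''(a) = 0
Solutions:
 v(a) = C1*exp(-2*a) + C2*exp(2*a)


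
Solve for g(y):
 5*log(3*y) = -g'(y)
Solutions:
 g(y) = C1 - 5*y*log(y) - y*log(243) + 5*y


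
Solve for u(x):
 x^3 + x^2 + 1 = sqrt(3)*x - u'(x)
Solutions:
 u(x) = C1 - x^4/4 - x^3/3 + sqrt(3)*x^2/2 - x


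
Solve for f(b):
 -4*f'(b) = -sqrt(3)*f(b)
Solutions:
 f(b) = C1*exp(sqrt(3)*b/4)


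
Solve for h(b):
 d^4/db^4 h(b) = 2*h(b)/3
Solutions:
 h(b) = C1*exp(-2^(1/4)*3^(3/4)*b/3) + C2*exp(2^(1/4)*3^(3/4)*b/3) + C3*sin(2^(1/4)*3^(3/4)*b/3) + C4*cos(2^(1/4)*3^(3/4)*b/3)


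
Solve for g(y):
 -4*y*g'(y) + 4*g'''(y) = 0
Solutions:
 g(y) = C1 + Integral(C2*airyai(y) + C3*airybi(y), y)


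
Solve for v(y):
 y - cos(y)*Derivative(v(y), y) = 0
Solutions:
 v(y) = C1 + Integral(y/cos(y), y)


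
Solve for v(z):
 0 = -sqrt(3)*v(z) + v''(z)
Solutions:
 v(z) = C1*exp(-3^(1/4)*z) + C2*exp(3^(1/4)*z)


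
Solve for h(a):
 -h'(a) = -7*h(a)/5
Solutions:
 h(a) = C1*exp(7*a/5)


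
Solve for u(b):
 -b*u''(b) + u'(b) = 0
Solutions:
 u(b) = C1 + C2*b^2


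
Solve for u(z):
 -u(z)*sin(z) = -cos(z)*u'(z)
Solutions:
 u(z) = C1/cos(z)


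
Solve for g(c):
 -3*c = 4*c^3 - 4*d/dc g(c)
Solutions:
 g(c) = C1 + c^4/4 + 3*c^2/8


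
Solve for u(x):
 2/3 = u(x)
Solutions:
 u(x) = 2/3


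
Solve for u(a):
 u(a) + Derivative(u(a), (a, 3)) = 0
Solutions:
 u(a) = C3*exp(-a) + (C1*sin(sqrt(3)*a/2) + C2*cos(sqrt(3)*a/2))*exp(a/2)


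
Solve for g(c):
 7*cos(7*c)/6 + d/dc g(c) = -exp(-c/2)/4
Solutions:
 g(c) = C1 - sin(7*c)/6 + exp(-c/2)/2


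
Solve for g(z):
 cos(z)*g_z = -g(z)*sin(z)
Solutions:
 g(z) = C1*cos(z)


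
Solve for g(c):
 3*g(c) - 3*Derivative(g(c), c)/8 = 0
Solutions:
 g(c) = C1*exp(8*c)


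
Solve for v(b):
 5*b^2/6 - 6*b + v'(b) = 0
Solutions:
 v(b) = C1 - 5*b^3/18 + 3*b^2


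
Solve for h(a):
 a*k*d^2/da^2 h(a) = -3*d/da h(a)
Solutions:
 h(a) = C1 + a^(((re(k) - 3)*re(k) + im(k)^2)/(re(k)^2 + im(k)^2))*(C2*sin(3*log(a)*Abs(im(k))/(re(k)^2 + im(k)^2)) + C3*cos(3*log(a)*im(k)/(re(k)^2 + im(k)^2)))


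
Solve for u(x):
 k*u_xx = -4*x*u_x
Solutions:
 u(x) = C1 + C2*sqrt(k)*erf(sqrt(2)*x*sqrt(1/k))


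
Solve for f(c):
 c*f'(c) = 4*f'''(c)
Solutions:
 f(c) = C1 + Integral(C2*airyai(2^(1/3)*c/2) + C3*airybi(2^(1/3)*c/2), c)


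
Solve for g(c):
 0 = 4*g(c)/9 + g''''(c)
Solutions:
 g(c) = (C1*sin(sqrt(3)*c/3) + C2*cos(sqrt(3)*c/3))*exp(-sqrt(3)*c/3) + (C3*sin(sqrt(3)*c/3) + C4*cos(sqrt(3)*c/3))*exp(sqrt(3)*c/3)


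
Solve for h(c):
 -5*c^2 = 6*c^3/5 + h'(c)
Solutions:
 h(c) = C1 - 3*c^4/10 - 5*c^3/3


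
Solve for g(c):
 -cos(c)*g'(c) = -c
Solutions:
 g(c) = C1 + Integral(c/cos(c), c)


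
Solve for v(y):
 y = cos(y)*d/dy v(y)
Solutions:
 v(y) = C1 + Integral(y/cos(y), y)


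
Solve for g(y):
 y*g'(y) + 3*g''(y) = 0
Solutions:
 g(y) = C1 + C2*erf(sqrt(6)*y/6)


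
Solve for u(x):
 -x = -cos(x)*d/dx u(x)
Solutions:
 u(x) = C1 + Integral(x/cos(x), x)


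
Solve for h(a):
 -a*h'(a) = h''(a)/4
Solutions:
 h(a) = C1 + C2*erf(sqrt(2)*a)


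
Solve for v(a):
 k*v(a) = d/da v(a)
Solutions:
 v(a) = C1*exp(a*k)


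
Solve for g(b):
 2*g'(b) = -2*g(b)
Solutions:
 g(b) = C1*exp(-b)


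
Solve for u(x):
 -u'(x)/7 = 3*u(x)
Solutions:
 u(x) = C1*exp(-21*x)


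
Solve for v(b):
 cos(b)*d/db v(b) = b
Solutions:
 v(b) = C1 + Integral(b/cos(b), b)


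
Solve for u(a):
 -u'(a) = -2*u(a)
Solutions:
 u(a) = C1*exp(2*a)


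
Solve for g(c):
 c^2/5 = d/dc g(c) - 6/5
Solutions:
 g(c) = C1 + c^3/15 + 6*c/5


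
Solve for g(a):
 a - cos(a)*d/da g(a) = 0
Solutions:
 g(a) = C1 + Integral(a/cos(a), a)


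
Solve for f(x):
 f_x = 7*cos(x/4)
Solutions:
 f(x) = C1 + 28*sin(x/4)


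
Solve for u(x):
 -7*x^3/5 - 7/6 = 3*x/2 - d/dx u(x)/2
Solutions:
 u(x) = C1 + 7*x^4/10 + 3*x^2/2 + 7*x/3


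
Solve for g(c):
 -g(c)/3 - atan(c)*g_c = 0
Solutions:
 g(c) = C1*exp(-Integral(1/atan(c), c)/3)


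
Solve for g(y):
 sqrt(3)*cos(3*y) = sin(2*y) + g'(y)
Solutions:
 g(y) = C1 + sqrt(3)*sin(3*y)/3 + cos(2*y)/2


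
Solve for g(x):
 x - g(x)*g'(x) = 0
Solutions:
 g(x) = -sqrt(C1 + x^2)
 g(x) = sqrt(C1 + x^2)


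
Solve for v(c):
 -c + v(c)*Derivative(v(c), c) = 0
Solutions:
 v(c) = -sqrt(C1 + c^2)
 v(c) = sqrt(C1 + c^2)


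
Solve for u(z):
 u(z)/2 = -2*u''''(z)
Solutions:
 u(z) = (C1*sin(z/2) + C2*cos(z/2))*exp(-z/2) + (C3*sin(z/2) + C4*cos(z/2))*exp(z/2)


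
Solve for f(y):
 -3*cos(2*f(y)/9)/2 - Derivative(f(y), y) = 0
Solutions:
 3*y/2 - 9*log(sin(2*f(y)/9) - 1)/4 + 9*log(sin(2*f(y)/9) + 1)/4 = C1


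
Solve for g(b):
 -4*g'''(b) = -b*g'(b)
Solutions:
 g(b) = C1 + Integral(C2*airyai(2^(1/3)*b/2) + C3*airybi(2^(1/3)*b/2), b)


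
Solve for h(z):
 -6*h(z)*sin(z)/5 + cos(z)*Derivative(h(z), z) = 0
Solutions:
 h(z) = C1/cos(z)^(6/5)


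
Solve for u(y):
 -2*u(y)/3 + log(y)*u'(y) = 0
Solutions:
 u(y) = C1*exp(2*li(y)/3)


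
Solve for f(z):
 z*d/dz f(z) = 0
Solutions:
 f(z) = C1


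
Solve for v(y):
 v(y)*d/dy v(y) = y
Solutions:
 v(y) = -sqrt(C1 + y^2)
 v(y) = sqrt(C1 + y^2)


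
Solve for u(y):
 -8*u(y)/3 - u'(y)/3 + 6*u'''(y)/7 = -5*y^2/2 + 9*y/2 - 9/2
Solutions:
 u(y) = C1*exp(-42^(1/3)*y*(42^(1/3)/(sqrt(46614) + 216)^(1/3) + (sqrt(46614) + 216)^(1/3))/36)*sin(14^(1/3)*3^(1/6)*y*(-3^(2/3)*(sqrt(46614) + 216)^(1/3) + 3*14^(1/3)/(sqrt(46614) + 216)^(1/3))/36) + C2*exp(-42^(1/3)*y*(42^(1/3)/(sqrt(46614) + 216)^(1/3) + (sqrt(46614) + 216)^(1/3))/36)*cos(14^(1/3)*3^(1/6)*y*(-3^(2/3)*(sqrt(46614) + 216)^(1/3) + 3*14^(1/3)/(sqrt(46614) + 216)^(1/3))/36) + C3*exp(42^(1/3)*y*(42^(1/3)/(sqrt(46614) + 216)^(1/3) + (sqrt(46614) + 216)^(1/3))/18) + 15*y^2/16 - 123*y/64 + 987/512


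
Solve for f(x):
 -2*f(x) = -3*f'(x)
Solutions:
 f(x) = C1*exp(2*x/3)


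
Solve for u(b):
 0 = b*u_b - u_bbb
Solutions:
 u(b) = C1 + Integral(C2*airyai(b) + C3*airybi(b), b)


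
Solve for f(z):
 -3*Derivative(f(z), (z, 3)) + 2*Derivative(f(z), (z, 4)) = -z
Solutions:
 f(z) = C1 + C2*z + C3*z^2 + C4*exp(3*z/2) + z^4/72 + z^3/27


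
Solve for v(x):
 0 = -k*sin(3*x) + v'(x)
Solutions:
 v(x) = C1 - k*cos(3*x)/3


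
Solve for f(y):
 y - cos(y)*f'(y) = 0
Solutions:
 f(y) = C1 + Integral(y/cos(y), y)


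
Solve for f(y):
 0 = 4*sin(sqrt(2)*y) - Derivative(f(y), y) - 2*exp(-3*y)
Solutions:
 f(y) = C1 - 2*sqrt(2)*cos(sqrt(2)*y) + 2*exp(-3*y)/3


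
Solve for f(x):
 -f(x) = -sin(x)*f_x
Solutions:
 f(x) = C1*sqrt(cos(x) - 1)/sqrt(cos(x) + 1)


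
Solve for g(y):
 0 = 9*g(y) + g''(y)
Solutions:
 g(y) = C1*sin(3*y) + C2*cos(3*y)


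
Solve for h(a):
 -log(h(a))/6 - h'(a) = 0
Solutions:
 li(h(a)) = C1 - a/6


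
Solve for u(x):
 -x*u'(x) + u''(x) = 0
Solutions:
 u(x) = C1 + C2*erfi(sqrt(2)*x/2)


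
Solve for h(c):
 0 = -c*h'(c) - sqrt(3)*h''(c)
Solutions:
 h(c) = C1 + C2*erf(sqrt(2)*3^(3/4)*c/6)


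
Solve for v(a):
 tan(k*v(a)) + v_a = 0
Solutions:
 v(a) = Piecewise((-asin(exp(C1*k - a*k))/k + pi/k, Ne(k, 0)), (nan, True))
 v(a) = Piecewise((asin(exp(C1*k - a*k))/k, Ne(k, 0)), (nan, True))


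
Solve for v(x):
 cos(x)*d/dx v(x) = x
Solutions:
 v(x) = C1 + Integral(x/cos(x), x)


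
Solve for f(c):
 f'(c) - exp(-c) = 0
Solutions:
 f(c) = C1 - exp(-c)


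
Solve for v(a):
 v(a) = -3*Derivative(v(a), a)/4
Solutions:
 v(a) = C1*exp(-4*a/3)


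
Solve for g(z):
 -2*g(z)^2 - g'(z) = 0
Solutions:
 g(z) = 1/(C1 + 2*z)


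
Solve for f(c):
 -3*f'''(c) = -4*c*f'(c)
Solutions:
 f(c) = C1 + Integral(C2*airyai(6^(2/3)*c/3) + C3*airybi(6^(2/3)*c/3), c)


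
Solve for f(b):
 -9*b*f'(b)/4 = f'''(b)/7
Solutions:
 f(b) = C1 + Integral(C2*airyai(-126^(1/3)*b/2) + C3*airybi(-126^(1/3)*b/2), b)


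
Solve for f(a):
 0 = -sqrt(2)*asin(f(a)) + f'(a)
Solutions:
 Integral(1/asin(_y), (_y, f(a))) = C1 + sqrt(2)*a


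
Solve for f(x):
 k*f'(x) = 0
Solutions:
 f(x) = C1


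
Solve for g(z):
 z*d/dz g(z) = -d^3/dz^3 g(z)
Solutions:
 g(z) = C1 + Integral(C2*airyai(-z) + C3*airybi(-z), z)


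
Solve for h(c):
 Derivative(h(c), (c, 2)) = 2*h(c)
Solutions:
 h(c) = C1*exp(-sqrt(2)*c) + C2*exp(sqrt(2)*c)


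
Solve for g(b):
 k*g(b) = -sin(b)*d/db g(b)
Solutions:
 g(b) = C1*exp(k*(-log(cos(b) - 1) + log(cos(b) + 1))/2)


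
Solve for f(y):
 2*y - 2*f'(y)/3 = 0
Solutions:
 f(y) = C1 + 3*y^2/2


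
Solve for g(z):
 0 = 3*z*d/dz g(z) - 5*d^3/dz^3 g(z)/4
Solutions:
 g(z) = C1 + Integral(C2*airyai(12^(1/3)*5^(2/3)*z/5) + C3*airybi(12^(1/3)*5^(2/3)*z/5), z)


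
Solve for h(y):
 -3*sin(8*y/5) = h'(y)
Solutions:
 h(y) = C1 + 15*cos(8*y/5)/8


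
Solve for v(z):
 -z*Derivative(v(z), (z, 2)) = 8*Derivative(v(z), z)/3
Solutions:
 v(z) = C1 + C2/z^(5/3)


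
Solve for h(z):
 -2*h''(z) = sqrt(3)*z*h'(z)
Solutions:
 h(z) = C1 + C2*erf(3^(1/4)*z/2)


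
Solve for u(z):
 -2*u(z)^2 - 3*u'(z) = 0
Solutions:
 u(z) = 3/(C1 + 2*z)


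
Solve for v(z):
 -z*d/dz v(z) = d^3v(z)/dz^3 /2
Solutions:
 v(z) = C1 + Integral(C2*airyai(-2^(1/3)*z) + C3*airybi(-2^(1/3)*z), z)


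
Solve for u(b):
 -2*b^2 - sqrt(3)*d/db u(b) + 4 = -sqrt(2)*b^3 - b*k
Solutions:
 u(b) = C1 + sqrt(6)*b^4/12 - 2*sqrt(3)*b^3/9 + sqrt(3)*b^2*k/6 + 4*sqrt(3)*b/3


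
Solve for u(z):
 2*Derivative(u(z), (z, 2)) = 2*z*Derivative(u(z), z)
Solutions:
 u(z) = C1 + C2*erfi(sqrt(2)*z/2)


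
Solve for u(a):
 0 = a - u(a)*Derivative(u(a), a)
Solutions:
 u(a) = -sqrt(C1 + a^2)
 u(a) = sqrt(C1 + a^2)


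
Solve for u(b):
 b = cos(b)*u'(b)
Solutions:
 u(b) = C1 + Integral(b/cos(b), b)


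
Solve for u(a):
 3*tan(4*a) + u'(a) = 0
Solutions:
 u(a) = C1 + 3*log(cos(4*a))/4


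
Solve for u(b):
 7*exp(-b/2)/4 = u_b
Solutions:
 u(b) = C1 - 7*exp(-b/2)/2


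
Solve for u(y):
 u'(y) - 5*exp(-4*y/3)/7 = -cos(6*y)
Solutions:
 u(y) = C1 - sin(6*y)/6 - 15*exp(-4*y/3)/28


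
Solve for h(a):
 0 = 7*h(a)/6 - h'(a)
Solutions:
 h(a) = C1*exp(7*a/6)


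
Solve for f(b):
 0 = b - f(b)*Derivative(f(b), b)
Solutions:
 f(b) = -sqrt(C1 + b^2)
 f(b) = sqrt(C1 + b^2)


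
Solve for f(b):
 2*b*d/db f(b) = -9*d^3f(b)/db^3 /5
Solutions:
 f(b) = C1 + Integral(C2*airyai(-30^(1/3)*b/3) + C3*airybi(-30^(1/3)*b/3), b)


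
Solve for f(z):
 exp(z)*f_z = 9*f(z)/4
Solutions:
 f(z) = C1*exp(-9*exp(-z)/4)


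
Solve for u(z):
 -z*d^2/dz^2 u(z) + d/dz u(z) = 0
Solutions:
 u(z) = C1 + C2*z^2


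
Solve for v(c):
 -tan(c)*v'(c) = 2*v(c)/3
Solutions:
 v(c) = C1/sin(c)^(2/3)


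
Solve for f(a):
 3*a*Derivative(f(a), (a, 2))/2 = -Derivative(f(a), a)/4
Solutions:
 f(a) = C1 + C2*a^(5/6)


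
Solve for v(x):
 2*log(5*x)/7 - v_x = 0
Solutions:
 v(x) = C1 + 2*x*log(x)/7 - 2*x/7 + 2*x*log(5)/7


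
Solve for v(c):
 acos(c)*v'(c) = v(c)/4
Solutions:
 v(c) = C1*exp(Integral(1/acos(c), c)/4)


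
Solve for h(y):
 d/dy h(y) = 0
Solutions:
 h(y) = C1


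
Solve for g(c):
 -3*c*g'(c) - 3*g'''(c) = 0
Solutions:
 g(c) = C1 + Integral(C2*airyai(-c) + C3*airybi(-c), c)


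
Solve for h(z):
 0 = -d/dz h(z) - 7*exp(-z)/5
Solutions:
 h(z) = C1 + 7*exp(-z)/5


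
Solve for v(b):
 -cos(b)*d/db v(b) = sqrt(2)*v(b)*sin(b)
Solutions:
 v(b) = C1*cos(b)^(sqrt(2))


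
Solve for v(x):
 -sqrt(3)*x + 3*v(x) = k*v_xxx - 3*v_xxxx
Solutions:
 v(x) = C1*exp(x*(k - sqrt(k^2 + 6*12^(1/3)*(k^2 + sqrt(k^4 - 768))^(1/3) + 48*18^(1/3)/(k^2 + sqrt(k^4 - 768))^(1/3)) - sqrt(2)*sqrt(-k^3/sqrt(k^2 + 6*12^(1/3)*(k^2 + sqrt(k^4 - 768))^(1/3) + 48*18^(1/3)/(k^2 + sqrt(k^4 - 768))^(1/3)) + k^2 - 3*12^(1/3)*(k^2 + sqrt(k^4 - 768))^(1/3) - 24*18^(1/3)/(k^2 + sqrt(k^4 - 768))^(1/3)))/12) + C2*exp(x*(k - sqrt(k^2 + 6*12^(1/3)*(k^2 + sqrt(k^4 - 768))^(1/3) + 48*18^(1/3)/(k^2 + sqrt(k^4 - 768))^(1/3)) + sqrt(2)*sqrt(-k^3/sqrt(k^2 + 6*12^(1/3)*(k^2 + sqrt(k^4 - 768))^(1/3) + 48*18^(1/3)/(k^2 + sqrt(k^4 - 768))^(1/3)) + k^2 - 3*12^(1/3)*(k^2 + sqrt(k^4 - 768))^(1/3) - 24*18^(1/3)/(k^2 + sqrt(k^4 - 768))^(1/3)))/12) + C3*exp(x*(k + sqrt(k^2 + 6*12^(1/3)*(k^2 + sqrt(k^4 - 768))^(1/3) + 48*18^(1/3)/(k^2 + sqrt(k^4 - 768))^(1/3)) - sqrt(2)*sqrt(k^3/sqrt(k^2 + 6*12^(1/3)*(k^2 + sqrt(k^4 - 768))^(1/3) + 48*18^(1/3)/(k^2 + sqrt(k^4 - 768))^(1/3)) + k^2 - 3*12^(1/3)*(k^2 + sqrt(k^4 - 768))^(1/3) - 24*18^(1/3)/(k^2 + sqrt(k^4 - 768))^(1/3)))/12) + C4*exp(x*(k + sqrt(k^2 + 6*12^(1/3)*(k^2 + sqrt(k^4 - 768))^(1/3) + 48*18^(1/3)/(k^2 + sqrt(k^4 - 768))^(1/3)) + sqrt(2)*sqrt(k^3/sqrt(k^2 + 6*12^(1/3)*(k^2 + sqrt(k^4 - 768))^(1/3) + 48*18^(1/3)/(k^2 + sqrt(k^4 - 768))^(1/3)) + k^2 - 3*12^(1/3)*(k^2 + sqrt(k^4 - 768))^(1/3) - 24*18^(1/3)/(k^2 + sqrt(k^4 - 768))^(1/3)))/12) + sqrt(3)*x/3


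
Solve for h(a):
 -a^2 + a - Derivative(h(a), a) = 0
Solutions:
 h(a) = C1 - a^3/3 + a^2/2


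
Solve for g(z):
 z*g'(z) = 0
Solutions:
 g(z) = C1


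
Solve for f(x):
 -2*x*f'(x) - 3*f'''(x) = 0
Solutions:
 f(x) = C1 + Integral(C2*airyai(-2^(1/3)*3^(2/3)*x/3) + C3*airybi(-2^(1/3)*3^(2/3)*x/3), x)


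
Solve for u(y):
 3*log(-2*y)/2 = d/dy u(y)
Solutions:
 u(y) = C1 + 3*y*log(-y)/2 + 3*y*(-1 + log(2))/2


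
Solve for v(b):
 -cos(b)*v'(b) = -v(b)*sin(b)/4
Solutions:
 v(b) = C1/cos(b)^(1/4)


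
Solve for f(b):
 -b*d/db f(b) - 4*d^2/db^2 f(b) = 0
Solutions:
 f(b) = C1 + C2*erf(sqrt(2)*b/4)


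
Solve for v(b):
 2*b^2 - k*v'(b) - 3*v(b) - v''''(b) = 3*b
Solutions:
 v(b) = C1*exp(b*(-sqrt(2)*sqrt((k^2/16 + sqrt(k^4/256 - 1))^(1/3) + (k^2/16 + sqrt(k^4/256 - 1))^(-1/3)) + sqrt(sqrt(2)*k/sqrt((k^2/16 + sqrt(k^4/256 - 1))^(1/3) + (k^2/16 + sqrt(k^4/256 - 1))^(-1/3)) - 2*(k^2/16 + sqrt(k^4/256 - 1))^(1/3) - 2/(k^2/16 + sqrt(k^4/256 - 1))^(1/3)))/2) + C2*exp(b*(sqrt(2)*sqrt((k^2/16 + sqrt(k^4/256 - 1))^(1/3) + (k^2/16 + sqrt(k^4/256 - 1))^(-1/3)) - sqrt(-sqrt(2)*k/sqrt((k^2/16 + sqrt(k^4/256 - 1))^(1/3) + (k^2/16 + sqrt(k^4/256 - 1))^(-1/3)) - 2*(k^2/16 + sqrt(k^4/256 - 1))^(1/3) - 2/(k^2/16 + sqrt(k^4/256 - 1))^(1/3)))/2) + C3*exp(b*(sqrt(2)*sqrt((k^2/16 + sqrt(k^4/256 - 1))^(1/3) + (k^2/16 + sqrt(k^4/256 - 1))^(-1/3)) + sqrt(-sqrt(2)*k/sqrt((k^2/16 + sqrt(k^4/256 - 1))^(1/3) + (k^2/16 + sqrt(k^4/256 - 1))^(-1/3)) - 2*(k^2/16 + sqrt(k^4/256 - 1))^(1/3) - 2/(k^2/16 + sqrt(k^4/256 - 1))^(1/3)))/2) + C4*exp(-b*(sqrt(2)*sqrt((k^2/16 + sqrt(k^4/256 - 1))^(1/3) + (k^2/16 + sqrt(k^4/256 - 1))^(-1/3)) + sqrt(sqrt(2)*k/sqrt((k^2/16 + sqrt(k^4/256 - 1))^(1/3) + (k^2/16 + sqrt(k^4/256 - 1))^(-1/3)) - 2*(k^2/16 + sqrt(k^4/256 - 1))^(1/3) - 2/(k^2/16 + sqrt(k^4/256 - 1))^(1/3)))/2) + 2*b^2/3 - 4*b*k/9 - b + 4*k^2/27 + k/3


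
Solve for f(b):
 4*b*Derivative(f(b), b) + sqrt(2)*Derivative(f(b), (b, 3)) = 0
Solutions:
 f(b) = C1 + Integral(C2*airyai(-sqrt(2)*b) + C3*airybi(-sqrt(2)*b), b)


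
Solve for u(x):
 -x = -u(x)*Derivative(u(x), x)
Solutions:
 u(x) = -sqrt(C1 + x^2)
 u(x) = sqrt(C1 + x^2)


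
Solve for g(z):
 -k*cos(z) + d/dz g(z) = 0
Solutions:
 g(z) = C1 + k*sin(z)


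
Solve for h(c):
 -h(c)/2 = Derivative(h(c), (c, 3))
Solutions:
 h(c) = C3*exp(-2^(2/3)*c/2) + (C1*sin(2^(2/3)*sqrt(3)*c/4) + C2*cos(2^(2/3)*sqrt(3)*c/4))*exp(2^(2/3)*c/4)


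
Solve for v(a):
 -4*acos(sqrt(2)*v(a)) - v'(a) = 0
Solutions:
 Integral(1/acos(sqrt(2)*_y), (_y, v(a))) = C1 - 4*a


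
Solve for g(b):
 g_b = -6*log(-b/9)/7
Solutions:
 g(b) = C1 - 6*b*log(-b)/7 + 6*b*(1 + 2*log(3))/7


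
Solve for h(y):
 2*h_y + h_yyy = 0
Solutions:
 h(y) = C1 + C2*sin(sqrt(2)*y) + C3*cos(sqrt(2)*y)


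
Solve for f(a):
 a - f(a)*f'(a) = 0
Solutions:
 f(a) = -sqrt(C1 + a^2)
 f(a) = sqrt(C1 + a^2)


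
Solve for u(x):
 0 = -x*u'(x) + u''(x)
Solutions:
 u(x) = C1 + C2*erfi(sqrt(2)*x/2)


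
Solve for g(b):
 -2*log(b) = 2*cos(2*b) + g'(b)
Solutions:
 g(b) = C1 - 2*b*log(b) + 2*b - sin(2*b)


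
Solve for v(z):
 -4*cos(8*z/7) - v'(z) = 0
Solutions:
 v(z) = C1 - 7*sin(8*z/7)/2


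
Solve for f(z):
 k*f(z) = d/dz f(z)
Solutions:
 f(z) = C1*exp(k*z)


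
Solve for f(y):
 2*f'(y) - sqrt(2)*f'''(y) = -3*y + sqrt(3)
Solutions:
 f(y) = C1 + C2*exp(-2^(1/4)*y) + C3*exp(2^(1/4)*y) - 3*y^2/4 + sqrt(3)*y/2


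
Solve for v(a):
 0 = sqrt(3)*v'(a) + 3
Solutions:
 v(a) = C1 - sqrt(3)*a


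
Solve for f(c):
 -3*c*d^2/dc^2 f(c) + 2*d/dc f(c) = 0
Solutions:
 f(c) = C1 + C2*c^(5/3)


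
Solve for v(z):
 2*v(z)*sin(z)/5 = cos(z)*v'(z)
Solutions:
 v(z) = C1/cos(z)^(2/5)


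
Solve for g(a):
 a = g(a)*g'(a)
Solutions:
 g(a) = -sqrt(C1 + a^2)
 g(a) = sqrt(C1 + a^2)


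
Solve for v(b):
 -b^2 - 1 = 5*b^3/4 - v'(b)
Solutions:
 v(b) = C1 + 5*b^4/16 + b^3/3 + b


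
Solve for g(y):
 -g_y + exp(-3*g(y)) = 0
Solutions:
 g(y) = log(C1 + 3*y)/3
 g(y) = log((-3^(1/3) - 3^(5/6)*I)*(C1 + y)^(1/3)/2)
 g(y) = log((-3^(1/3) + 3^(5/6)*I)*(C1 + y)^(1/3)/2)


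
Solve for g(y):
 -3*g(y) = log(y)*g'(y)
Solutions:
 g(y) = C1*exp(-3*li(y))


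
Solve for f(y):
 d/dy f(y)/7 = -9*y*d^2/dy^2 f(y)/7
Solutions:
 f(y) = C1 + C2*y^(8/9)


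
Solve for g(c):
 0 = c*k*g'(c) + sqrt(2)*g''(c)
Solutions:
 g(c) = Piecewise((-2^(3/4)*sqrt(pi)*C1*erf(2^(1/4)*c*sqrt(k)/2)/(2*sqrt(k)) - C2, (k > 0) | (k < 0)), (-C1*c - C2, True))
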